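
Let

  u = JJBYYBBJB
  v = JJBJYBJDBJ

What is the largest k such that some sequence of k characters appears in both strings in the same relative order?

Match J at u[1]=v[1], then J at u[2]=v[2], then B at u[3]=v[3], then Y at u[5]=v[5], then B at u[6]=v[6], then B at u[7]=v[9], then J at u[8]=v[10] — 7 characters in the same relative order in both. Since dp[9][10] = 7, nothing longer is possible.

7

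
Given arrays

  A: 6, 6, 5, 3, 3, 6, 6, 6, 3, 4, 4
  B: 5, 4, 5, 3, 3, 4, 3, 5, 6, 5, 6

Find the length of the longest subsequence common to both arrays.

Pick 5 [3,3] → 3 [4,5] → 3 [5,7] → 6 [6,9] → 6 [8,11]; all 5 values appear in both, in order, and the DP table's final entry dp[11][11] is also 5, so no common subsequence is longer.

5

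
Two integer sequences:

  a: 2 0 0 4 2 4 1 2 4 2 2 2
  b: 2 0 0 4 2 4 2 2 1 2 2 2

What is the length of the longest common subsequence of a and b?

One common subsequence of length 10: 2 [1,1] → 0 [2,2] → 0 [3,3] → 4 [4,4] → 2 [5,5] → 4 [6,6] → 1 [7,9] → 2 [10,10] → 2 [11,11] → 2 [12,12]. Since dp[12][12] = 10, nothing longer is possible.

10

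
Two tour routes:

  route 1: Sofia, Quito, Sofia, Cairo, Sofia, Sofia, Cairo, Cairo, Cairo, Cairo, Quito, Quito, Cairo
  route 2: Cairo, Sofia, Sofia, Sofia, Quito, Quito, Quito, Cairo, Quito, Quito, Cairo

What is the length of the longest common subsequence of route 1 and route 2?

One common subsequence of length 7: Sofia [1,2], then Sofia [3,3], then Sofia [5,4], then Cairo [10,8], then Quito [11,9], then Quito [12,10], then Cairo [13,11]. Since dp[13][11] = 7, nothing longer is possible.

7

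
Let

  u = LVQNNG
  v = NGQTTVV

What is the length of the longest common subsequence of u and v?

Let dp[i][j] be the LCS length of the first i characters of u and the first j characters of v. dp[i][j] = dp[i-1][j-1]+1 when the i-th and j-th characters match, else max(dp[i-1][j], dp[i][j-1]).
    ·  N  G  Q  T  T  V  V
 ·  0  0  0  0  0  0  0  0
 L  0  0  0  0  0  0  0  0
 V  0  0  0  0  0  0  1  1
 Q  0  0  0  1  1  1  1  1
 N  0  1  1  1  1  1  1  1
 N  0  1  1  1  1  1  1  1
 G  0  1  2  2  2  2  2  2
dp[6][7] = 2. One LCS (by backtracking along matches): NG.

2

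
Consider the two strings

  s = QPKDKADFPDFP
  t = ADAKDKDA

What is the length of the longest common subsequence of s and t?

4

Match K [3,4] → D [4,5] → K [5,6] → A [6,8] — 4 characters in the same relative order in both. dp[12][8] = 4 confirms this is the maximum.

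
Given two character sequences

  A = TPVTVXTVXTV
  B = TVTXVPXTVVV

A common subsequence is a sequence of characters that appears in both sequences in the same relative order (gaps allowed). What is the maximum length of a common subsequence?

Let dp[i][j] be the LCS length of the first i characters of A and the first j characters of B. dp[i][j] = dp[i-1][j-1]+1 when the i-th and j-th characters match, else max(dp[i-1][j], dp[i][j-1]).
    ·  T  V  T  X  V  P  X  T  V  V  V
 ·  0  0  0  0  0  0  0  0  0  0  0  0
 T  0  1  1  1  1  1  1  1  1  1  1  1
 P  0  1  1  1  1  1  2  2  2  2  2  2
 V  0  1  2  2  2  2  2  2  2  3  3  3
 T  0  1  2  3  3  3  3  3  3  3  3  3
 V  0  1  2  3  3  4  4  4  4  4  4  4
 X  0  1  2  3  4  4  4  5  5  5  5  5
 T  0  1  2  3  4  4  4  5  6  6  6  6
 V  0  1  2  3  4  5  5  5  6  7  7  7
 X  0  1  2  3  4  5  5  6  6  7  7  7
 T  0  1  2  3  4  5  5  6  7  7  7  7
 V  0  1  2  3  4  5  5  6  7  8  8  8
dp[11][11] = 8. One LCS (by backtracking along matches): TVTVXTVV.

8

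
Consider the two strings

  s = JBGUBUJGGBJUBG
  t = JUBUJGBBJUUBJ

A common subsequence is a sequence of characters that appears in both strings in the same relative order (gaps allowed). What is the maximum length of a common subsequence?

10

One common subsequence of length 10: J at s[1]=t[1]; then U at s[4]=t[2]; then B at s[5]=t[3]; then U at s[6]=t[4]; then J at s[7]=t[5]; then G at s[8]=t[6]; then B at s[10]=t[8]; then J at s[11]=t[9]; then U at s[12]=t[11]; then B at s[13]=t[12]. Since dp[14][13] = 10, nothing longer is possible.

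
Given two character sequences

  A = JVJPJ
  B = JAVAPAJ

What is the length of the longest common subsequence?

4

Taking J [1,1], then V [2,3], then P [4,5], then J [5,7] gives a common subsequence of length 4, and the DP table's final entry dp[5][7] is also 4, so no common subsequence is longer.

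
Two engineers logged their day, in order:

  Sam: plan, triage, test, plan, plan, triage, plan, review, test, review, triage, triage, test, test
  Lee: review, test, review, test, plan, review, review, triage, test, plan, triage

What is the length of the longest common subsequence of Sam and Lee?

One common subsequence of length 6: test at Sam[3]=Lee[4]; then plan at Sam[7]=Lee[5]; then review at Sam[8]=Lee[6]; then review at Sam[10]=Lee[7]; then triage at Sam[11]=Lee[8]; then triage at Sam[12]=Lee[11]. dp[14][11] = 6 confirms this is the maximum.

6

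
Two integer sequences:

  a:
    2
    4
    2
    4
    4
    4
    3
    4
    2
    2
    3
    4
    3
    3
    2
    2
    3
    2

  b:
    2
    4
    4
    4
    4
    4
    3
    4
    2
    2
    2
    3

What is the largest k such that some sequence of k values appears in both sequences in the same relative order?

Taking 2 [1,1], 4 [2,3], 4 [4,4], 4 [5,5], 4 [6,6], 3 [7,7], 4 [8,8], 2 [10,9], 2 [15,10], 2 [16,11], 3 [17,12] gives a common subsequence of length 11. Since dp[18][12] = 11, nothing longer is possible.

11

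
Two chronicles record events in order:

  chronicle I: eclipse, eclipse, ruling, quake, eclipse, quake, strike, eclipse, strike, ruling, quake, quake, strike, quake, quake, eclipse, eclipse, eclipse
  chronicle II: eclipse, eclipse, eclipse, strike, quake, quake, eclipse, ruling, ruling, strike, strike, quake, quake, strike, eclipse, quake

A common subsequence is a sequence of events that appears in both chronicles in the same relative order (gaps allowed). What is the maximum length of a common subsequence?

Pick eclipse (chronicle I #1, chronicle II #2), then eclipse (chronicle I #2, chronicle II #3), then quake (chronicle I #4, chronicle II #6), then eclipse (chronicle I #5, chronicle II #7), then strike (chronicle I #7, chronicle II #10), then strike (chronicle I #9, chronicle II #11), then quake (chronicle I #11, chronicle II #12), then quake (chronicle I #12, chronicle II #13), then strike (chronicle I #13, chronicle II #14), then quake (chronicle I #15, chronicle II #16); all 10 events appear in both, in order. The LCS DP gives dp[18][16] = 10, so this is optimal.

10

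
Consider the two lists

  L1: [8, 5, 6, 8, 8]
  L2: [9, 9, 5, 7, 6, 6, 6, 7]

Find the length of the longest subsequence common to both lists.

Let dp[i][j] be the LCS length of the first i values of L1 and the first j values of L2. dp[i][j] = dp[i-1][j-1]+1 when the i-th and j-th values match, else max(dp[i-1][j], dp[i][j-1]).
    ·  9  9  5  7  6  6  6  7
 ·  0  0  0  0  0  0  0  0  0
 8  0  0  0  0  0  0  0  0  0
 5  0  0  0  1  1  1  1  1  1
 6  0  0  0  1  1  2  2  2  2
 8  0  0  0  1  1  2  2  2  2
 8  0  0  0  1  1  2  2  2  2
dp[5][8] = 2. One LCS (by backtracking along matches): 5, 6.

2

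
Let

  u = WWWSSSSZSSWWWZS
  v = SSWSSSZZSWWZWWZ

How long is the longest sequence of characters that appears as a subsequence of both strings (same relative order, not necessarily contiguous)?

10

Taking W at u[3]=v[3], S at u[4]=v[4], S at u[5]=v[5], S at u[6]=v[6], Z at u[8]=v[8], S at u[9]=v[9], W at u[11]=v[11], W at u[12]=v[13], W at u[13]=v[14], Z at u[14]=v[15] gives a common subsequence of length 10. dp[15][15] = 10 confirms this is the maximum.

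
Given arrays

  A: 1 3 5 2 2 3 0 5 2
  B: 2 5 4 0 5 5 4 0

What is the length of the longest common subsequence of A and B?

3

Taking 5 at A[3]=B[2], 0 at A[7]=B[4], 5 at A[8]=B[6] gives a common subsequence of length 3. Since dp[9][8] = 3, nothing longer is possible.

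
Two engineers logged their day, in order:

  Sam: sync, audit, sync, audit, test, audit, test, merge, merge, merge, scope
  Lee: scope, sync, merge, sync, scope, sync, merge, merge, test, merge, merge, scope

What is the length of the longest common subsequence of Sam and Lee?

Match sync at Sam[1]=Lee[4] → sync at Sam[3]=Lee[6] → test at Sam[7]=Lee[9] → merge at Sam[9]=Lee[10] → merge at Sam[10]=Lee[11] → scope at Sam[11]=Lee[12] — 6 tasks in the same relative order in both, and the DP table's final entry dp[11][12] is also 6, so no common subsequence is longer.

6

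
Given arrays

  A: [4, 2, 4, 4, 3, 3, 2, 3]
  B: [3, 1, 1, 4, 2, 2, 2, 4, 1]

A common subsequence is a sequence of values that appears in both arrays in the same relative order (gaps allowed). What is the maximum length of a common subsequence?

Let dp[i][j] be the LCS length of the first i values of A and the first j values of B. dp[i][j] = dp[i-1][j-1]+1 when the i-th and j-th values match, else max(dp[i-1][j], dp[i][j-1]).
    ·  3  1  1  4  2  2  2  4  1
 ·  0  0  0  0  0  0  0  0  0  0
 4  0  0  0  0  1  1  1  1  1  1
 2  0  0  0  0  1  2  2  2  2  2
 4  0  0  0  0  1  2  2  2  3  3
 4  0  0  0  0  1  2  2  2  3  3
 3  0  1  1  1  1  2  2  2  3  3
 3  0  1  1  1  1  2  2  2  3  3
 2  0  1  1  1  1  2  3  3  3  3
 3  0  1  1  1  1  2  3  3  3  3
dp[8][9] = 3. One LCS (by backtracking along matches): 4, 2, 4.

3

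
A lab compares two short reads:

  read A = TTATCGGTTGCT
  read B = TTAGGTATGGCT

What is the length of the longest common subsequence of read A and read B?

10

Pick T [1,1]; then T [2,2]; then A [3,3]; then G [6,4]; then G [7,5]; then T [8,6]; then T [9,8]; then G [10,10]; then C [11,11]; then T [12,12]; all 10 bases appear in both, in order. Since dp[12][12] = 10, nothing longer is possible.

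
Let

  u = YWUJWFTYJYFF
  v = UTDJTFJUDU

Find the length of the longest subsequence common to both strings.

4

Taking U [3,1], then J [4,4], then F [6,6], then J [9,7] gives a common subsequence of length 4, and the DP table's final entry dp[12][10] is also 4, so no common subsequence is longer.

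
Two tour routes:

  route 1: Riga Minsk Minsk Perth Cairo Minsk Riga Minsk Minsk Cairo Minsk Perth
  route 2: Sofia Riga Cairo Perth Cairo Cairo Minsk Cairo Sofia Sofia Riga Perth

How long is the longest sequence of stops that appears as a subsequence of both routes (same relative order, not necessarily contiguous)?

6

Pick Riga (route 1 #1, route 2 #2); then Perth (route 1 #4, route 2 #4); then Cairo (route 1 #5, route 2 #6); then Minsk (route 1 #6, route 2 #7); then Riga (route 1 #7, route 2 #11); then Perth (route 1 #12, route 2 #12); all 6 stops appear in both, in order, and the DP table's final entry dp[12][12] is also 6, so no common subsequence is longer.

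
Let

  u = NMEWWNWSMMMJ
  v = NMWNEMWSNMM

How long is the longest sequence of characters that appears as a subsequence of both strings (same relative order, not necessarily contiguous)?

Let dp[i][j] be the LCS length of the first i characters of u and the first j characters of v. dp[i][j] = dp[i-1][j-1]+1 when the i-th and j-th characters match, else max(dp[i-1][j], dp[i][j-1]).
    ·  N  M  W  N  E  M  W  S  N  M  M
 ·  0  0  0  0  0  0  0  0  0  0  0  0
 N  0  1  1  1  1  1  1  1  1  1  1  1
 M  0  1  2  2  2  2  2  2  2  2  2  2
 E  0  1  2  2  2  3  3  3  3  3  3  3
 W  0  1  2  3  3  3  3  4  4  4  4  4
 W  0  1  2  3  3  3  3  4  4  4  4  4
 N  0  1  2  3  4  4  4  4  4  5  5  5
 W  0  1  2  3  4  4  4  5  5  5  5  5
 S  0  1  2  3  4  4  4  5  6  6  6  6
 M  0  1  2  3  4  4  5  5  6  6  7  7
 M  0  1  2  3  4  4  5  5  6  6  7  8
 M  0  1  2  3  4  4  5  5  6  6  7  8
 J  0  1  2  3  4  4  5  5  6  6  7  8
dp[12][11] = 8. One LCS (by backtracking along matches): NMWNWSMM.

8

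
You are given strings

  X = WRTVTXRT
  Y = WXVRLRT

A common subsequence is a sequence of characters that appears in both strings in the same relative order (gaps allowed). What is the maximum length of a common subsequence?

4

Let dp[i][j] be the LCS length of the first i characters of X and the first j characters of Y. dp[i][j] = dp[i-1][j-1]+1 when the i-th and j-th characters match, else max(dp[i-1][j], dp[i][j-1]).
    ·  W  X  V  R  L  R  T
 ·  0  0  0  0  0  0  0  0
 W  0  1  1  1  1  1  1  1
 R  0  1  1  1  2  2  2  2
 T  0  1  1  1  2  2  2  3
 V  0  1  1  2  2  2  2  3
 T  0  1  1  2  2  2  2  3
 X  0  1  2  2  2  2  2  3
 R  0  1  2  2  3  3  3  3
 T  0  1  2  2  3  3  3  4
dp[8][7] = 4. One LCS (by backtracking along matches): WRRT.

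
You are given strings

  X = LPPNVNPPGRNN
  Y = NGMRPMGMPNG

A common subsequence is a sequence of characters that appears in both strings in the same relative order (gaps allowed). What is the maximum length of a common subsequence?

Let dp[i][j] be the LCS length of the first i characters of X and the first j characters of Y. dp[i][j] = dp[i-1][j-1]+1 when the i-th and j-th characters match, else max(dp[i-1][j], dp[i][j-1]).
    ·  N  G  M  R  P  M  G  M  P  N  G
 ·  0  0  0  0  0  0  0  0  0  0  0  0
 L  0  0  0  0  0  0  0  0  0  0  0  0
 P  0  0  0  0  0  1  1  1  1  1  1  1
 P  0  0  0  0  0  1  1  1  1  2  2  2
 N  0  1  1  1  1  1  1  1  1  2  3  3
 V  0  1  1  1  1  1  1  1  1  2  3  3
 N  0  1  1  1  1  1  1  1  1  2  3  3
 P  0  1  1  1  1  2  2  2  2  2  3  3
 P  0  1  1  1  1  2  2  2  2  3  3  3
 G  0  1  2  2  2  2  2  3  3  3  3  4
 R  0  1  2  2  3  3  3  3  3  3  3  4
 N  0  1  2  2  3  3  3  3  3  3  4  4
 N  0  1  2  2  3  3  3  3  3  3  4  4
dp[12][11] = 4. One LCS (by backtracking along matches): PPNG.

4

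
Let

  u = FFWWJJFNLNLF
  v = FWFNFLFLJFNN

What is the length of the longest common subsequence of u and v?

Let dp[i][j] be the LCS length of the first i characters of u and the first j characters of v. dp[i][j] = dp[i-1][j-1]+1 when the i-th and j-th characters match, else max(dp[i-1][j], dp[i][j-1]).
    ·  F  W  F  N  F  L  F  L  J  F  N  N
 ·  0  0  0  0  0  0  0  0  0  0  0  0  0
 F  0  1  1  1  1  1  1  1  1  1  1  1  1
 F  0  1  1  2  2  2  2  2  2  2  2  2  2
 W  0  1  2  2  2  2  2  2  2  2  2  2  2
 W  0  1  2  2  2  2  2  2  2  2  2  2  2
 J  0  1  2  2  2  2  2  2  2  3  3  3  3
 J  0  1  2  2  2  2  2  2  2  3  3  3  3
 F  0  1  2  3  3  3  3  3  3  3  4  4  4
 N  0  1  2  3  4  4  4  4  4  4  4  5  5
 L  0  1  2  3  4  4  5  5  5  5  5  5  5
 N  0  1  2  3  4  4  5  5  5  5  5  6  6
 L  0  1  2  3  4  4  5  5  6  6  6  6  6
 F  0  1  2  3  4  5  5  6  6  6  7  7  7
dp[12][12] = 7. One LCS (by backtracking along matches): FWFNLLF.

7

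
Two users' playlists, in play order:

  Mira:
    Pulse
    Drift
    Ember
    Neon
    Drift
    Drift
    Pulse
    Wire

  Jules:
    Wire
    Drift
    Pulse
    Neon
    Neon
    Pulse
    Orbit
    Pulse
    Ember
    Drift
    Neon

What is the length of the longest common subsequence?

3

Match Pulse at Mira[1]=Jules[8], Drift at Mira[2]=Jules[10], Neon at Mira[4]=Jules[11] — 3 songs in the same relative order in both. The LCS DP gives dp[8][11] = 3, so this is optimal.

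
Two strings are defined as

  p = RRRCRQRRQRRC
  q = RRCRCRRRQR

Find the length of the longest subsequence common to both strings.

Let dp[i][j] be the LCS length of the first i characters of p and the first j characters of q. dp[i][j] = dp[i-1][j-1]+1 when the i-th and j-th characters match, else max(dp[i-1][j], dp[i][j-1]).
    ·  R  R  C  R  C  R  R  R  Q  R
 ·  0  0  0  0  0  0  0  0  0  0  0
 R  0  1  1  1  1  1  1  1  1  1  1
 R  0  1  2  2  2  2  2  2  2  2  2
 R  0  1  2  2  3  3  3  3  3  3  3
 C  0  1  2  3  3  4  4  4  4  4  4
 R  0  1  2  3  4  4  5  5  5  5  5
 Q  0  1  2  3  4  4  5  5  5  6  6
 R  0  1  2  3  4  4  5  6  6  6  7
 R  0  1  2  3  4  4  5  6  7  7  7
 Q  0  1  2  3  4  4  5  6  7  8  8
 R  0  1  2  3  4  4  5  6  7  8  9
 R  0  1  2  3  4  4  5  6  7  8  9
 C  0  1  2  3  4  5  5  6  7  8  9
dp[12][10] = 9. One LCS (by backtracking along matches): RRRCRRRQR.

9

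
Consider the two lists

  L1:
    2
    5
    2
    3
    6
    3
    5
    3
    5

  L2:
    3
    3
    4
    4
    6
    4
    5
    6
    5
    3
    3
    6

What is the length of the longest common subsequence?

4

Let dp[i][j] be the LCS length of the first i values of L1 and the first j values of L2. dp[i][j] = dp[i-1][j-1]+1 when the i-th and j-th values match, else max(dp[i-1][j], dp[i][j-1]).
    ·  3  3  4  4  6  4  5  6  5  3  3  6
 ·  0  0  0  0  0  0  0  0  0  0  0  0  0
 2  0  0  0  0  0  0  0  0  0  0  0  0  0
 5  0  0  0  0  0  0  0  1  1  1  1  1  1
 2  0  0  0  0  0  0  0  1  1  1  1  1  1
 3  0  1  1  1  1  1  1  1  1  1  2  2  2
 6  0  1  1  1  1  2  2  2  2  2  2  2  3
 3  0  1  2  2  2  2  2  2  2  2  3  3  3
 5  0  1  2  2  2  2  2  3  3  3  3  3  3
 3  0  1  2  2  2  2  2  3  3  3  4  4  4
 5  0  1  2  2  2  2  2  3  3  4  4  4  4
dp[9][12] = 4. One LCS (by backtracking along matches): 5, 6, 3, 3.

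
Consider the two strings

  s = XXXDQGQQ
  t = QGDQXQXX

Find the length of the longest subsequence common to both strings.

4

Match Q [5,1], G [6,2], Q [7,4], Q [8,6] — 4 characters in the same relative order in both. Since dp[8][8] = 4, nothing longer is possible.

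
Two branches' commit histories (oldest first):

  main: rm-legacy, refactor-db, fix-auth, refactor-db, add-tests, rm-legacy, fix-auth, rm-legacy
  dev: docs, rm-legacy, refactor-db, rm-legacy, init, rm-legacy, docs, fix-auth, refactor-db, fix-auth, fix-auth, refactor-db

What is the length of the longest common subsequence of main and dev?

5

Taking rm-legacy (main #1, dev #2); then refactor-db (main #2, dev #3); then fix-auth (main #3, dev #8); then refactor-db (main #4, dev #9); then fix-auth (main #7, dev #11) gives a common subsequence of length 5, and the DP table's final entry dp[8][12] is also 5, so no common subsequence is longer.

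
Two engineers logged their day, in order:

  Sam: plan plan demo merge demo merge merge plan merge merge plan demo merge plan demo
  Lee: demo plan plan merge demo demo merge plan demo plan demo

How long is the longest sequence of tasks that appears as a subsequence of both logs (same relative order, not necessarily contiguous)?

Pick plan (Sam #1, Lee #2) → plan (Sam #2, Lee #3) → demo (Sam #3, Lee #5) → demo (Sam #5, Lee #6) → merge (Sam #10, Lee #7) → plan (Sam #11, Lee #8) → demo (Sam #12, Lee #9) → plan (Sam #14, Lee #10) → demo (Sam #15, Lee #11); all 9 tasks appear in both, in order, and the DP table's final entry dp[15][11] is also 9, so no common subsequence is longer.

9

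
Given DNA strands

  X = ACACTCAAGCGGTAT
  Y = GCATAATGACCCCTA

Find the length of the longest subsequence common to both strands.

Taking C (X #2, Y #2); then A (X #3, Y #3); then T (X #5, Y #4); then A (X #7, Y #5); then A (X #8, Y #6); then G (X #9, Y #8); then C (X #10, Y #13); then T (X #13, Y #14); then A (X #14, Y #15) gives a common subsequence of length 9, and the DP table's final entry dp[15][15] is also 9, so no common subsequence is longer.

9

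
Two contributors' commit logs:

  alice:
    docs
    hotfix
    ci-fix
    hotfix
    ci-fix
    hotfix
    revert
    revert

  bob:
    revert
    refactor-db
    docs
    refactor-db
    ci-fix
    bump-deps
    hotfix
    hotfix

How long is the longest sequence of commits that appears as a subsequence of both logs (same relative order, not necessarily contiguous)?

4

Match docs (alice #1, bob #3); then ci-fix (alice #3, bob #5); then hotfix (alice #4, bob #7); then hotfix (alice #6, bob #8) — 4 commits in the same relative order in both. dp[8][8] = 4 confirms this is the maximum.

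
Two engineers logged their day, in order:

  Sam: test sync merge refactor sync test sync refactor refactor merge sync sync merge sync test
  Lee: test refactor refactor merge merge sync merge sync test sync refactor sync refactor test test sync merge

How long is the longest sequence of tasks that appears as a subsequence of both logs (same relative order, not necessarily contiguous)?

Taking test at Sam[1]=Lee[1] → sync at Sam[2]=Lee[6] → merge at Sam[3]=Lee[7] → sync at Sam[5]=Lee[8] → test at Sam[6]=Lee[9] → sync at Sam[7]=Lee[10] → refactor at Sam[8]=Lee[11] → refactor at Sam[9]=Lee[13] → sync at Sam[12]=Lee[16] → merge at Sam[13]=Lee[17] gives a common subsequence of length 10. The LCS DP gives dp[15][17] = 10, so this is optimal.

10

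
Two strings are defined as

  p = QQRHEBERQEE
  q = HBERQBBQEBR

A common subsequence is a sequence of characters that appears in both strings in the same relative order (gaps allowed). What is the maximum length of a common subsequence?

Pick H [4,1], B [6,2], E [7,3], R [8,4], Q [9,8], E [10,9]; all 6 characters appear in both, in order. dp[11][11] = 6 confirms this is the maximum.

6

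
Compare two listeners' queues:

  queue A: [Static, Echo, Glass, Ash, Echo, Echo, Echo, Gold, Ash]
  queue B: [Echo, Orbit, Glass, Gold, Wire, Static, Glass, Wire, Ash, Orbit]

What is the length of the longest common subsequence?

Match Echo (queue A #2, queue B #1); then Glass (queue A #3, queue B #3); then Gold (queue A #8, queue B #4); then Ash (queue A #9, queue B #9) — 4 songs in the same relative order in both. The LCS DP gives dp[9][10] = 4, so this is optimal.

4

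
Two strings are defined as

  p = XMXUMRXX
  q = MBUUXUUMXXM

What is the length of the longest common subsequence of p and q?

Pick M [2,1] → X [3,5] → U [4,7] → M [5,8] → X [7,9] → X [8,10]; all 6 characters appear in both, in order, and the DP table's final entry dp[8][11] is also 6, so no common subsequence is longer.

6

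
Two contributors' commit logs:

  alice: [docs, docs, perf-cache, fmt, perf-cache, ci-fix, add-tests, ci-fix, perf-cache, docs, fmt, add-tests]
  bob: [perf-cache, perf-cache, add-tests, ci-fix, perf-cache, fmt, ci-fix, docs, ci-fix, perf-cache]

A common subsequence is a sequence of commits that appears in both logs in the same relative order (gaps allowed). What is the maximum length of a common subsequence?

6

Match perf-cache (alice #3, bob #1); then perf-cache (alice #5, bob #2); then add-tests (alice #7, bob #3); then ci-fix (alice #8, bob #4); then perf-cache (alice #9, bob #5); then docs (alice #10, bob #8) — 6 commits in the same relative order in both, and the DP table's final entry dp[12][10] is also 6, so no common subsequence is longer.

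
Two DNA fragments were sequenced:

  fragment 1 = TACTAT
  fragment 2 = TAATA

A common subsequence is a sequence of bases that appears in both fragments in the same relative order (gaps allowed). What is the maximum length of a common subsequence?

4

Let dp[i][j] be the LCS length of the first i bases of fragment 1 and the first j bases of fragment 2. dp[i][j] = dp[i-1][j-1]+1 when the i-th and j-th bases match, else max(dp[i-1][j], dp[i][j-1]).
    ·  T  A  A  T  A
 ·  0  0  0  0  0  0
 T  0  1  1  1  1  1
 A  0  1  2  2  2  2
 C  0  1  2  2  2  2
 T  0  1  2  2  3  3
 A  0  1  2  3  3  4
 T  0  1  2  3  4  4
dp[6][5] = 4. One LCS (by backtracking along matches): TATA.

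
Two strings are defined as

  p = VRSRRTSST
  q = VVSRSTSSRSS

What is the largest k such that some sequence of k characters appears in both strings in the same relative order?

6

Taking V at p[1]=q[2]; then R at p[2]=q[4]; then S at p[3]=q[8]; then R at p[5]=q[9]; then S at p[7]=q[10]; then S at p[8]=q[11] gives a common subsequence of length 6. The LCS DP gives dp[9][11] = 6, so this is optimal.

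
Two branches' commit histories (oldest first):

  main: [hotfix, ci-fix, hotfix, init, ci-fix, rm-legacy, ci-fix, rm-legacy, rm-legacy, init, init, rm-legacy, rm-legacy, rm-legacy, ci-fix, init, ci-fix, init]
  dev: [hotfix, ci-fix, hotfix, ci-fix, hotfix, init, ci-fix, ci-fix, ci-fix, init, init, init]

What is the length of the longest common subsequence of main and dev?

Pick hotfix [1,3], ci-fix [2,4], hotfix [3,5], init [4,6], ci-fix [5,8], ci-fix [7,9], init [11,10], init [16,11], init [18,12]; all 9 commits appear in both, in order. Since dp[18][12] = 9, nothing longer is possible.

9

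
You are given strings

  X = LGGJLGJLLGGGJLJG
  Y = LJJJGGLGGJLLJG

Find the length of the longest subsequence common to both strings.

10

Taking L (X #1, Y #1); then G (X #2, Y #5); then G (X #3, Y #6); then L (X #5, Y #7); then G (X #6, Y #9); then J (X #7, Y #10); then L (X #9, Y #11); then L (X #14, Y #12); then J (X #15, Y #13); then G (X #16, Y #14) gives a common subsequence of length 10. The LCS DP gives dp[16][14] = 10, so this is optimal.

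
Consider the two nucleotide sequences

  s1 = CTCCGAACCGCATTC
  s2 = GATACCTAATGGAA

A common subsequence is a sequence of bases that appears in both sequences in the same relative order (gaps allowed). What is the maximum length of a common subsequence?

7

Pick T (s1 #2, s2 #3); then C (s1 #3, s2 #5); then C (s1 #4, s2 #6); then A (s1 #6, s2 #8); then A (s1 #7, s2 #9); then G (s1 #10, s2 #12); then A (s1 #12, s2 #14); all 7 bases appear in both, in order. dp[15][14] = 7 confirms this is the maximum.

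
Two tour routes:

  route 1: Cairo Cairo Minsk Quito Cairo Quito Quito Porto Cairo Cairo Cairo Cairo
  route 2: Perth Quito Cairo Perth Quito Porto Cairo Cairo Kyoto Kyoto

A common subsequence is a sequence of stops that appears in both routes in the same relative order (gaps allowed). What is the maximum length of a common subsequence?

6

One common subsequence of length 6: Quito at route 1[4]=route 2[2]; then Cairo at route 1[5]=route 2[3]; then Quito at route 1[7]=route 2[5]; then Porto at route 1[8]=route 2[6]; then Cairo at route 1[9]=route 2[7]; then Cairo at route 1[10]=route 2[8], and the DP table's final entry dp[12][10] is also 6, so no common subsequence is longer.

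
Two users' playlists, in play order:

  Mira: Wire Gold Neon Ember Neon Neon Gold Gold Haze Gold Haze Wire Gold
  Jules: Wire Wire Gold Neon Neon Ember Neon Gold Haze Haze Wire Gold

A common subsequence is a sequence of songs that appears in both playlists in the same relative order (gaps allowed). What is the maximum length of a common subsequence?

Pick Wire at Mira[1]=Jules[2] → Gold at Mira[2]=Jules[3] → Neon at Mira[3]=Jules[5] → Ember at Mira[4]=Jules[6] → Neon at Mira[6]=Jules[7] → Gold at Mira[8]=Jules[8] → Haze at Mira[9]=Jules[9] → Haze at Mira[11]=Jules[10] → Wire at Mira[12]=Jules[11] → Gold at Mira[13]=Jules[12]; all 10 songs appear in both, in order. dp[13][12] = 10 confirms this is the maximum.

10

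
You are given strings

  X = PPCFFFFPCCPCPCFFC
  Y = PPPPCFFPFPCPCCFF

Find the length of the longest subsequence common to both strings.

13

Pick P at X[1]=Y[3], then P at X[2]=Y[4], then C at X[3]=Y[5], then F at X[4]=Y[6], then F at X[5]=Y[7], then F at X[7]=Y[9], then P at X[8]=Y[10], then C at X[10]=Y[11], then P at X[11]=Y[12], then C at X[12]=Y[13], then C at X[14]=Y[14], then F at X[15]=Y[15], then F at X[16]=Y[16]; all 13 characters appear in both, in order. dp[17][16] = 13 confirms this is the maximum.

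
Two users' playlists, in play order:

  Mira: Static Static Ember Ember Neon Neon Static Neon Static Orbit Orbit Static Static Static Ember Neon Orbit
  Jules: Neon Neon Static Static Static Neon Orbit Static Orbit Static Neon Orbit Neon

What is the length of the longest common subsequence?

One common subsequence of length 9: Static [1,3], Static [2,4], Static [7,5], Neon [8,6], Static [9,8], Orbit [11,9], Static [14,10], Neon [16,11], Orbit [17,12]. The LCS DP gives dp[17][13] = 9, so this is optimal.

9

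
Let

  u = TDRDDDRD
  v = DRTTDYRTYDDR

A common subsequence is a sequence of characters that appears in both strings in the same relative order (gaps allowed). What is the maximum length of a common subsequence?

6

Taking T [1,4]; then D [2,5]; then R [3,7]; then D [5,10]; then D [6,11]; then R [7,12] gives a common subsequence of length 6, and the DP table's final entry dp[8][12] is also 6, so no common subsequence is longer.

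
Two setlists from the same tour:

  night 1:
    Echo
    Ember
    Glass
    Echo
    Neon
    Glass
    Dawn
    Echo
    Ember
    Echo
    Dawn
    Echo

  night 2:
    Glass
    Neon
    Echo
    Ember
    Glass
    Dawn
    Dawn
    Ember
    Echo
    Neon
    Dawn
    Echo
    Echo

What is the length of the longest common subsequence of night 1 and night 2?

8

Match Echo [1,3], then Ember [2,4], then Glass [3,5], then Echo [4,9], then Neon [5,10], then Dawn [7,11], then Echo [10,12], then Echo [12,13] — 8 songs in the same relative order in both, and the DP table's final entry dp[12][13] is also 8, so no common subsequence is longer.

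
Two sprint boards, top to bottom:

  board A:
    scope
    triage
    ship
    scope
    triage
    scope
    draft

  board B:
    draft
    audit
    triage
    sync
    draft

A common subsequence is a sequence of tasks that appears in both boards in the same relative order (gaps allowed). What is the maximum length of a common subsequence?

Match triage (board A #2, board B #3), then draft (board A #7, board B #5) — 2 tasks in the same relative order in both. Since dp[7][5] = 2, nothing longer is possible.

2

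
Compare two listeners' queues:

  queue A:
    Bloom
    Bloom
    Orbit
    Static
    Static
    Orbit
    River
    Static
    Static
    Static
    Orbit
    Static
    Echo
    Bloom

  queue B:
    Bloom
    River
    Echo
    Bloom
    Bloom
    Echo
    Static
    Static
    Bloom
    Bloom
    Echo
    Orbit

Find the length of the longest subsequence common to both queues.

Match Bloom (queue A #1, queue B #4), then Bloom (queue A #2, queue B #5), then Static (queue A #4, queue B #7), then Static (queue A #5, queue B #8), then Orbit (queue A #11, queue B #12) — 5 songs in the same relative order in both. dp[14][12] = 5 confirms this is the maximum.

5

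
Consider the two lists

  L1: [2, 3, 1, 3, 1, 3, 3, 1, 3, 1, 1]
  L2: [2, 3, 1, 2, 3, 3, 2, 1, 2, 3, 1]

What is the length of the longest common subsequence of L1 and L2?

Taking 2 [1,1], 3 [2,2], 1 [3,3], 3 [4,5], 3 [6,6], 1 [8,8], 3 [9,10], 1 [11,11] gives a common subsequence of length 8. Since dp[11][11] = 8, nothing longer is possible.

8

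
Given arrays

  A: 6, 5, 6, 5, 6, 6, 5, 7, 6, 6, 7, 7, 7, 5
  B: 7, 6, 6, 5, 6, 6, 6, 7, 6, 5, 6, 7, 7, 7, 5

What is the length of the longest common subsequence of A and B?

One common subsequence of length 12: 6 [1,3] → 5 [2,4] → 6 [3,5] → 6 [5,6] → 6 [6,7] → 7 [8,8] → 6 [9,9] → 6 [10,11] → 7 [11,12] → 7 [12,13] → 7 [13,14] → 5 [14,15]. Since dp[14][15] = 12, nothing longer is possible.

12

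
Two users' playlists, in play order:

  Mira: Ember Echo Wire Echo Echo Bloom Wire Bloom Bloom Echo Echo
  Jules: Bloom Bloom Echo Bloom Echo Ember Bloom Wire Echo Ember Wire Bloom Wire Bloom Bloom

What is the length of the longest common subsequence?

Match Ember at Mira[1]=Jules[6]; then Echo at Mira[2]=Jules[9]; then Wire at Mira[3]=Jules[11]; then Bloom at Mira[6]=Jules[12]; then Wire at Mira[7]=Jules[13]; then Bloom at Mira[8]=Jules[14]; then Bloom at Mira[9]=Jules[15] — 7 songs in the same relative order in both, and the DP table's final entry dp[11][15] is also 7, so no common subsequence is longer.

7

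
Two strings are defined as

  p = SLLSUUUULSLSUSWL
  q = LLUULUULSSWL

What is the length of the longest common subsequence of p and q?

Taking L (p #2, q #1); then L (p #3, q #2); then U (p #5, q #3); then U (p #6, q #4); then U (p #7, q #6); then U (p #8, q #7); then L (p #11, q #8); then S (p #12, q #9); then S (p #14, q #10); then W (p #15, q #11); then L (p #16, q #12) gives a common subsequence of length 11. The LCS DP gives dp[16][12] = 11, so this is optimal.

11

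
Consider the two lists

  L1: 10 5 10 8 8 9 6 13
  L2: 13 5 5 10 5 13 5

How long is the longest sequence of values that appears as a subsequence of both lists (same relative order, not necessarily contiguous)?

3

Let dp[i][j] be the LCS length of the first i values of L1 and the first j values of L2. dp[i][j] = dp[i-1][j-1]+1 when the i-th and j-th values match, else max(dp[i-1][j], dp[i][j-1]).
    · 13  5  5 10  5 13  5
 ·  0  0  0  0  0  0  0  0
10  0  0  0  0  1  1  1  1
 5  0  0  1  1  1  2  2  2
10  0  0  1  1  2  2  2  2
 8  0  0  1  1  2  2  2  2
 8  0  0  1  1  2  2  2  2
 9  0  0  1  1  2  2  2  2
 6  0  0  1  1  2  2  2  2
13  0  1  1  1  2  2  3  3
dp[8][7] = 3. One LCS (by backtracking along matches): 10, 5, 13.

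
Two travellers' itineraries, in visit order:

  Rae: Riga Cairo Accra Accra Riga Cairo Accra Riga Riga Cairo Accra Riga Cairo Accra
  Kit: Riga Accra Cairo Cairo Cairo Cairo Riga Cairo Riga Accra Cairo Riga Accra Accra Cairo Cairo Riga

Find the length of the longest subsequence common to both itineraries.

8

Match Riga (Rae #1, Kit #1) → Cairo (Rae #2, Kit #6) → Riga (Rae #5, Kit #7) → Cairo (Rae #6, Kit #8) → Accra (Rae #7, Kit #10) → Riga (Rae #8, Kit #12) → Cairo (Rae #10, Kit #16) → Riga (Rae #12, Kit #17) — 8 stops in the same relative order in both. The LCS DP gives dp[14][17] = 8, so this is optimal.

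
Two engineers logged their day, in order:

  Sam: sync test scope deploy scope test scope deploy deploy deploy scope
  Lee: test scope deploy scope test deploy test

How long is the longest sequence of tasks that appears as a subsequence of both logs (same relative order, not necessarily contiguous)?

Pick test (Sam #2, Lee #1), then scope (Sam #3, Lee #2), then deploy (Sam #4, Lee #3), then scope (Sam #5, Lee #4), then test (Sam #6, Lee #5), then deploy (Sam #8, Lee #6); all 6 tasks appear in both, in order. The LCS DP gives dp[11][7] = 6, so this is optimal.

6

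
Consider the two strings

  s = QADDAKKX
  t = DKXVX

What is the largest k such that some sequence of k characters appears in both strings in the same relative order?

One common subsequence of length 3: D [4,1], then K [6,2], then X [8,5]. dp[8][5] = 3 confirms this is the maximum.

3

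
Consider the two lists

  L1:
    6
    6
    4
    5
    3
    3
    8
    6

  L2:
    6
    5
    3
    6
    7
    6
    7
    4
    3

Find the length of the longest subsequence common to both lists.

Pick 6 (L1 #1, L2 #4), 6 (L1 #2, L2 #6), 4 (L1 #3, L2 #8), 3 (L1 #6, L2 #9); all 4 values appear in both, in order. Since dp[8][9] = 4, nothing longer is possible.

4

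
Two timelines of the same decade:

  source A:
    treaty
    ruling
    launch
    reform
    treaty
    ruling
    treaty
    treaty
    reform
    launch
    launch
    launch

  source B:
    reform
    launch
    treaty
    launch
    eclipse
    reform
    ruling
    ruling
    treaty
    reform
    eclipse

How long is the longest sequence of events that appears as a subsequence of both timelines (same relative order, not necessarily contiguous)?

Pick treaty (source A #1, source B #3), launch (source A #3, source B #4), reform (source A #4, source B #6), ruling (source A #6, source B #8), treaty (source A #8, source B #9), reform (source A #9, source B #10); all 6 events appear in both, in order. The LCS DP gives dp[12][11] = 6, so this is optimal.

6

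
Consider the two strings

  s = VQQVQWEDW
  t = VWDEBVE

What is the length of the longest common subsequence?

Taking V [1,1] → V [4,6] → E [7,7] gives a common subsequence of length 3. The LCS DP gives dp[9][7] = 3, so this is optimal.

3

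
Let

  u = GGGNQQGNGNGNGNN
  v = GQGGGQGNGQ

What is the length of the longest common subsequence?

Let dp[i][j] be the LCS length of the first i characters of u and the first j characters of v. dp[i][j] = dp[i-1][j-1]+1 when the i-th and j-th characters match, else max(dp[i-1][j], dp[i][j-1]).
    ·  G  Q  G  G  G  Q  G  N  G  Q
 ·  0  0  0  0  0  0  0  0  0  0  0
 G  0  1  1  1  1  1  1  1  1  1  1
 G  0  1  1  2  2  2  2  2  2  2  2
 G  0  1  1  2  3  3  3  3  3  3  3
 N  0  1  1  2  3  3  3  3  4  4  4
 Q  0  1  2  2  3  3  4  4  4  4  5
 Q  0  1  2  2  3  3  4  4  4  4  5
 G  0  1  2  3  3  4  4  5  5  5  5
 N  0  1  2  3  3  4  4  5  6  6  6
 G  0  1  2  3  4  4  4  5  6  7  7
 N  0  1  2  3  4  4  4  5  6  7  7
 G  0  1  2  3  4  5  5  5  6  7  7
 N  0  1  2  3  4  5  5  5  6  7  7
 G  0  1  2  3  4  5  5  6  6  7  7
 N  0  1  2  3  4  5  5  6  7  7  7
 N  0  1  2  3  4  5  5  6  7  7  7
dp[15][10] = 7. One LCS (by backtracking along matches): GGGQGNG.

7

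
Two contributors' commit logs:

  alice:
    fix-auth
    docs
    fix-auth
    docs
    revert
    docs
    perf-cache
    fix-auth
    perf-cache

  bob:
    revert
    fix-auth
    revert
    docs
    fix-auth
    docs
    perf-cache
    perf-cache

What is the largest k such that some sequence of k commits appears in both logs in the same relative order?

6

Taking fix-auth at alice[1]=bob[2]; then docs at alice[2]=bob[4]; then fix-auth at alice[3]=bob[5]; then docs at alice[6]=bob[6]; then perf-cache at alice[7]=bob[7]; then perf-cache at alice[9]=bob[8] gives a common subsequence of length 6. Since dp[9][8] = 6, nothing longer is possible.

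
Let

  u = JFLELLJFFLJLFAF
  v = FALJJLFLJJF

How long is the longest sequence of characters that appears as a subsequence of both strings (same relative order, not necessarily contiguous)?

Match F at u[2]=v[1] → L at u[3]=v[3] → L at u[5]=v[6] → L at u[6]=v[8] → J at u[7]=v[9] → J at u[11]=v[10] → F at u[15]=v[11] — 7 characters in the same relative order in both. dp[15][11] = 7 confirms this is the maximum.

7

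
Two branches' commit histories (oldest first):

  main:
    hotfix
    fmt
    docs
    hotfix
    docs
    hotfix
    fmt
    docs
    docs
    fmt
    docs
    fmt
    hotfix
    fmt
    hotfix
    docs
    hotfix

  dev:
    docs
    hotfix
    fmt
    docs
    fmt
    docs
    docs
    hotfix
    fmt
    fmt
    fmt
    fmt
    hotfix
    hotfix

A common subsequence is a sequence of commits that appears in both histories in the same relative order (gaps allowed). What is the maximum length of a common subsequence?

Match hotfix at main[1]=dev[2] → fmt at main[2]=dev[5] → docs at main[3]=dev[6] → docs at main[5]=dev[7] → hotfix at main[6]=dev[8] → fmt at main[7]=dev[9] → fmt at main[10]=dev[10] → fmt at main[12]=dev[11] → fmt at main[14]=dev[12] → hotfix at main[15]=dev[13] → hotfix at main[17]=dev[14] — 11 commits in the same relative order in both. Since dp[17][14] = 11, nothing longer is possible.

11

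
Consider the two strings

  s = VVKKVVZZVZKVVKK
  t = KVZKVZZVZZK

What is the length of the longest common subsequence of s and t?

8

Pick V (s #1, t #2), K (s #4, t #4), V (s #6, t #5), Z (s #7, t #6), Z (s #8, t #7), V (s #9, t #8), Z (s #10, t #10), K (s #15, t #11); all 8 characters appear in both, in order, and the DP table's final entry dp[15][11] is also 8, so no common subsequence is longer.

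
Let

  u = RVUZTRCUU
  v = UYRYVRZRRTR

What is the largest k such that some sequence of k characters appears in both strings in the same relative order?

Pick R (u #1, v #3), V (u #2, v #5), Z (u #4, v #7), T (u #5, v #10), R (u #6, v #11); all 5 characters appear in both, in order. Since dp[9][11] = 5, nothing longer is possible.

5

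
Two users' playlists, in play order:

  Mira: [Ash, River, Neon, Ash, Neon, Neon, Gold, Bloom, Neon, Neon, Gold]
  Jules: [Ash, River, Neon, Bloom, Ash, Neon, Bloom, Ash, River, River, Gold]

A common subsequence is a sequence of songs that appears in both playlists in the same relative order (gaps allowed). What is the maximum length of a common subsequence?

Pick Ash at Mira[1]=Jules[1], then River at Mira[2]=Jules[2], then Neon at Mira[3]=Jules[3], then Ash at Mira[4]=Jules[5], then Neon at Mira[6]=Jules[6], then Bloom at Mira[8]=Jules[7], then Gold at Mira[11]=Jules[11]; all 7 songs appear in both, in order. The LCS DP gives dp[11][11] = 7, so this is optimal.

7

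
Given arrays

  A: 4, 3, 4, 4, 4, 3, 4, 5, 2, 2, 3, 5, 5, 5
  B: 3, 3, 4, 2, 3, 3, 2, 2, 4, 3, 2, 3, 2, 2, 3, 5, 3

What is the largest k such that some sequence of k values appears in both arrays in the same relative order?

8

Match 4 at A[1]=B[3] → 3 at A[2]=B[6] → 4 at A[3]=B[9] → 3 at A[6]=B[12] → 2 at A[9]=B[13] → 2 at A[10]=B[14] → 3 at A[11]=B[15] → 5 at A[12]=B[16] — 8 values in the same relative order in both, and the DP table's final entry dp[14][17] is also 8, so no common subsequence is longer.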